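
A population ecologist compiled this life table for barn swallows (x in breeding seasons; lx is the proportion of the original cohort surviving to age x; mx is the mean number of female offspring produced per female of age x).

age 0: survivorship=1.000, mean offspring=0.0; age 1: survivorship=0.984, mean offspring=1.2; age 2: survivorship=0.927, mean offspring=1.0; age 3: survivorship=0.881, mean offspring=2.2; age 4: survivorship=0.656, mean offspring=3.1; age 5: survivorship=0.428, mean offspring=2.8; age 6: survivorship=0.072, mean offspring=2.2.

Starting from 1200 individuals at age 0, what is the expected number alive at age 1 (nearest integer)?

Expected survivors = N0 · l_1 = 1200 × 0.984 = 1180.8 → 1181

1181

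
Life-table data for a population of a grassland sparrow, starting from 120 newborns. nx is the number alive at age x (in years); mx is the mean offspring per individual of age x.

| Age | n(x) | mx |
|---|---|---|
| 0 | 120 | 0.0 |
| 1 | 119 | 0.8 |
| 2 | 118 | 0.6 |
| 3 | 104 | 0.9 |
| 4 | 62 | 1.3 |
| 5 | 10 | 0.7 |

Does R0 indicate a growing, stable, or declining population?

lx = nx/n0 = nx/120: 1, 0.99167…, 0.98333…, 0.86667…, 0.51667…, 0.08333…
R0 = Σ lx·mx = 0 + 0.793333… + 0.59… + 0.78… + 0.671667… + 0.058333… = 2.893333…
R0 > 1, so the population is growing.

growing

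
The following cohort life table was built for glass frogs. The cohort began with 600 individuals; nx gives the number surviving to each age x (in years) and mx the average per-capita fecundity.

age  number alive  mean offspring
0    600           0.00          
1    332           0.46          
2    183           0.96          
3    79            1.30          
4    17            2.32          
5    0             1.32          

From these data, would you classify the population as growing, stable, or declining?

lx = nx/n0 = nx/600: 1, 0.55333…, 0.305, 0.13167…, 0.02833…, 0
R0 = Σ lx·mx = 0 + 0.254533… + 0.2928 + 0.171167… + 0.065733… + 0 = 0.784233…
R0 < 1, so the population is declining.

declining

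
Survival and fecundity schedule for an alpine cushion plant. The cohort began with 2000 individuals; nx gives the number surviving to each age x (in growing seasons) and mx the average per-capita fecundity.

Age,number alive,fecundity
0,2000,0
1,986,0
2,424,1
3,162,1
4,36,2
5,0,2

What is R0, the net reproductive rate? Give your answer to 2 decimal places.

lx = nx/n0 = nx/2000: 1, 0.493, 0.212, 0.081, 0.018, 0
lx·mx by age: 0, 0, 0.212, 0.081, 0.036, 0
R0 = Σ lx·mx = 0.329 → 0.33

0.33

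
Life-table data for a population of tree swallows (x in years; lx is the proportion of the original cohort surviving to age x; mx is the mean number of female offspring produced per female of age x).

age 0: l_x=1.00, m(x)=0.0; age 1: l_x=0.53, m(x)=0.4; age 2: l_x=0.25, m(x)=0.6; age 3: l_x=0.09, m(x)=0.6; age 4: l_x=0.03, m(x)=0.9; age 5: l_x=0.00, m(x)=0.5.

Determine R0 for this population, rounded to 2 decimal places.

0.44

lx·mx by age: 0, 0.212, 0.15, 0.054, 0.027, 0
R0 = Σ lx·mx = 0.443 → 0.44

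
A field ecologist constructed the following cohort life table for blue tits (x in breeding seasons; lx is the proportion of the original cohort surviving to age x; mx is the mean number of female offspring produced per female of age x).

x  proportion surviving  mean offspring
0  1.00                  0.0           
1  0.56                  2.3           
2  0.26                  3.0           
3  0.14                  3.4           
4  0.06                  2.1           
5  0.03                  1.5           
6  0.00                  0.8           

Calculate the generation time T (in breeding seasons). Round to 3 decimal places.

lx·mx: 0, 1.288, 0.78, 0.476, 0.126, 0.045, 0 → R0 = 2.715
x·lx·mx: 0, 1.288, 1.56, 1.428, 0.504, 0.225, 0 → Σ = 5.005
T = 5.005 / 2.715 = 1.843462… → 1.843

1.843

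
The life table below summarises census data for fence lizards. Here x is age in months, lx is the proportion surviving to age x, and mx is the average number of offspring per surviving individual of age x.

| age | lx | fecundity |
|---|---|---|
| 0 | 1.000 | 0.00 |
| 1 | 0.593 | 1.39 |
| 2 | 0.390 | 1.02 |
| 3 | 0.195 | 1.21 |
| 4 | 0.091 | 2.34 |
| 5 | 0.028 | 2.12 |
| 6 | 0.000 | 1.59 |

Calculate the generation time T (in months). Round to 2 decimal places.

2.01

lx·mx: 0, 0.82427, 0.3978, 0.23595, 0.21294, 0.05936, 0 → R0 = 1.73032
x·lx·mx: 0, 0.82427, 0.7956, 0.70785, 0.85176, 0.2968, 0 → Σ = 3.47628
T = 3.47628 / 1.73032 = 2.009039… → 2.01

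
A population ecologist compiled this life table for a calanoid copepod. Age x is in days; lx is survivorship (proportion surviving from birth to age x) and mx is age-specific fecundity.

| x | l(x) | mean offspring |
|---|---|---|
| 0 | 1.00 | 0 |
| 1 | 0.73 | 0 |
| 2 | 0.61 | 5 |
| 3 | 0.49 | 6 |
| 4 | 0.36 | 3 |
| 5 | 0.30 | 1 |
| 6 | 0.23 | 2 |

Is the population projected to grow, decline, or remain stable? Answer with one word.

R0 = Σ lx·mx = 0 + 0 + 3.05 + 2.94 + 1.08 + 0.3 + 0.46 = 7.83
R0 > 1, so the population is growing.

growing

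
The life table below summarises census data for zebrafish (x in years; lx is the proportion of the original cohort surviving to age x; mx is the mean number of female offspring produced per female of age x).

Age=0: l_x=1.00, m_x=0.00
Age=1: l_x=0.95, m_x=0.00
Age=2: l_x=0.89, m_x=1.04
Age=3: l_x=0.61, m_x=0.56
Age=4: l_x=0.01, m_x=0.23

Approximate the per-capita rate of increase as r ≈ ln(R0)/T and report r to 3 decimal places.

0.105

R0 = Σ lx·mx = 0 + 0 + 0.9256 + 0.3416 + 0.0023 = 1.2695
Σ x·lx·mx = 2.8852; T = 2.8852/1.2695 = 2.27271…
r ≈ ln(R0)/T = ln(1.2695)/2.27271… = 0.105… → 0.105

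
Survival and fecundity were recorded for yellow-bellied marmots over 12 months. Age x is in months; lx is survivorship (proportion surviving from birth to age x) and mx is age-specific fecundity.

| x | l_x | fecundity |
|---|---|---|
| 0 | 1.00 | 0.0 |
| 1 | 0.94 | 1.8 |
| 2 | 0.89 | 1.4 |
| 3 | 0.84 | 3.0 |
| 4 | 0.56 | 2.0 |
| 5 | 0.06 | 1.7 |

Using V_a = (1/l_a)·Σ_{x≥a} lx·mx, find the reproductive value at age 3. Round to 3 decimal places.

lx·mx for x ≥ 3: 2.52, 1.12, 0.102 → sum = 3.742
V_3 = 3.742 / l_3 = 3.742 / 0.84 = 4.454762… → 4.455

4.455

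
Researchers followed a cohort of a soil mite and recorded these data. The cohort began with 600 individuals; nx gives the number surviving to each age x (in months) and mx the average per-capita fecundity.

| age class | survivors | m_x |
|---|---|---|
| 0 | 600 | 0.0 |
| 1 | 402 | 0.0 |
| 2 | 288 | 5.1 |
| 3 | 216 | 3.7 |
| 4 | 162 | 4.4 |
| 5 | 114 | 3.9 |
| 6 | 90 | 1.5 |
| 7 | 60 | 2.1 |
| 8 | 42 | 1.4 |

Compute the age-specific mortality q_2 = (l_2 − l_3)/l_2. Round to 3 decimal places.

0.250

lx = nx/n0 = nx/600: 1, 0.67, 0.48, 0.36, 0.27, 0.19, 0.15, 0.1, 0.07
q_2 = (l_2 − l_3) / l_2 = (0.48 − 0.36) / 0.48
     = 0.12 / 0.48 = 0.25 → 0.250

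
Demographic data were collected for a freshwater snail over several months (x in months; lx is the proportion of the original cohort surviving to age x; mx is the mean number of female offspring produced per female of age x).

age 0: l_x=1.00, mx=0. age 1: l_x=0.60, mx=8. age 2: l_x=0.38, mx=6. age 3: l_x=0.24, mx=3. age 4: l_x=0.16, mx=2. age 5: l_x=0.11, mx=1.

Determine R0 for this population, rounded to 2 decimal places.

lx·mx by age: 0, 4.8, 2.28, 0.72, 0.32, 0.11
R0 = Σ lx·mx = 8.23 → 8.23

8.23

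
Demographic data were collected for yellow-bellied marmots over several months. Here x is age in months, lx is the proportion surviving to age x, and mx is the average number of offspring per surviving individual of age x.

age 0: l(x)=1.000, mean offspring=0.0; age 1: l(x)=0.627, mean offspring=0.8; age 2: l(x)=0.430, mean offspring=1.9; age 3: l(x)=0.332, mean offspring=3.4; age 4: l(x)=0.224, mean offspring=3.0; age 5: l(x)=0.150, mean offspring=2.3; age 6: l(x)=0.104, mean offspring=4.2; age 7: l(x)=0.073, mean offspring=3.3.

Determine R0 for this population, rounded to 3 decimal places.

4.142

lx·mx by age: 0, 0.5016, 0.817, 1.1288, 0.672, 0.345, 0.4368, 0.2409
R0 = Σ lx·mx = 4.1421 → 4.142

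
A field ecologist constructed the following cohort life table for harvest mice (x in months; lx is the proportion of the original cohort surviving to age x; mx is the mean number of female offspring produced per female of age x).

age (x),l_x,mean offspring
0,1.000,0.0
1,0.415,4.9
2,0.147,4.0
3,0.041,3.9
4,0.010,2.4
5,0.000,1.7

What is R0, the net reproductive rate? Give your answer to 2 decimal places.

2.81

lx·mx by age: 0, 2.0335, 0.588, 0.1599, 0.024, 0
R0 = Σ lx·mx = 2.8054 → 2.81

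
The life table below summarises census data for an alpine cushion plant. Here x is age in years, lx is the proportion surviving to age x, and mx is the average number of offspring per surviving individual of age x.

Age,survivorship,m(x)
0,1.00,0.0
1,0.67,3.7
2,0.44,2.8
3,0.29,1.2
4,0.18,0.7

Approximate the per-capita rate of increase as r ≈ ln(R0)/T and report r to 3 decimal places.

0.923

R0 = Σ lx·mx = 0 + 2.479 + 1.232 + 0.348 + 0.126 = 4.185
Σ x·lx·mx = 6.491; T = 6.491/4.185 = 1.55102…
r ≈ ln(R0)/T = ln(4.185)/1.55102… = 0.92295… → 0.923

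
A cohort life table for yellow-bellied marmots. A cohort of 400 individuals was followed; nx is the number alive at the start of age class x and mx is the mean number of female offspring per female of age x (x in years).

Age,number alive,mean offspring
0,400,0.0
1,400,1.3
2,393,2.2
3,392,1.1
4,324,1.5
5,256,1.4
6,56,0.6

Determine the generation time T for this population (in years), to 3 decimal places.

lx = nx/n0 = nx/400: 1, 1, 0.9825, 0.98, 0.81, 0.64, 0.14
lx·mx: 0, 1.3, 2.1615, 1.078, 1.215, 0.896, 0.084 → R0 = 6.7345
x·lx·mx: 0, 1.3, 4.323, 3.234, 4.86, 4.48, 0.504 → Σ = 18.701
T = 18.701 / 6.7345 = 2.776895… → 2.777

2.777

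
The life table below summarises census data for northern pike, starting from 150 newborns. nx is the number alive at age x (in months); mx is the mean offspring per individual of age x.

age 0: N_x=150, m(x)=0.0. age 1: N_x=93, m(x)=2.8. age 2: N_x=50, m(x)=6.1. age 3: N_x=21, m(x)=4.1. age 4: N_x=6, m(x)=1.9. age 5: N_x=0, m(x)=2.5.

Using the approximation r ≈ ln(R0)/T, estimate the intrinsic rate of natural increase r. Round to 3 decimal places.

0.839

lx = nx/n0 = nx/150: 1, 0.62, 0.33333…, 0.14, 0.04, 0
R0 = Σ lx·mx = 0 + 1.736 + 2.03333… + 0.574 + 0.076 + 0 = 4.419333…
Σ x·lx·mx = 7.828667…; T = 7.828667…/4.419333… = 1.77146…
r ≈ ln(R0)/T = ln(4.419333…)/1.77146… = 0.83885… → 0.839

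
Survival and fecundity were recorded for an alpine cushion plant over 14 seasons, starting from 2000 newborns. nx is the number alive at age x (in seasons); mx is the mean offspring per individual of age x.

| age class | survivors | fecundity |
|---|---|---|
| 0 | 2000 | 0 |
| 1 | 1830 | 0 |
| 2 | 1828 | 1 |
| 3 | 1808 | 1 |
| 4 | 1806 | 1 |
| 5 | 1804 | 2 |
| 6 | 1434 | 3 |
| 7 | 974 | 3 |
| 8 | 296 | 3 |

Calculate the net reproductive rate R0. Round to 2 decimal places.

8.58

lx = nx/n0 = nx/2000: 1, 0.915, 0.914, 0.904, 0.903, 0.902, 0.717, 0.487, 0.148
lx·mx by age: 0, 0, 0.914, 0.904, 0.903, 1.804, 2.151, 1.461, 0.444
R0 = Σ lx·mx = 8.581 → 8.58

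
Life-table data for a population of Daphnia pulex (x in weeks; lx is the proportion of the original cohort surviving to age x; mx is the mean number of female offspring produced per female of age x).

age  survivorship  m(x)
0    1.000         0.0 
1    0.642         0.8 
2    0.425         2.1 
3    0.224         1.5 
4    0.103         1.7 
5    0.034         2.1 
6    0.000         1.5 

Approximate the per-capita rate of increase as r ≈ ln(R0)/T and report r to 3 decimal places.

0.313

R0 = Σ lx·mx = 0 + 0.5136 + 0.8925 + 0.336 + 0.1751 + 0.0714 + 0 = 1.9886
Σ x·lx·mx = 4.364; T = 4.364/1.9886 = 2.19451…
r ≈ ln(R0)/T = ln(1.9886)/2.19451… = 0.31325… → 0.313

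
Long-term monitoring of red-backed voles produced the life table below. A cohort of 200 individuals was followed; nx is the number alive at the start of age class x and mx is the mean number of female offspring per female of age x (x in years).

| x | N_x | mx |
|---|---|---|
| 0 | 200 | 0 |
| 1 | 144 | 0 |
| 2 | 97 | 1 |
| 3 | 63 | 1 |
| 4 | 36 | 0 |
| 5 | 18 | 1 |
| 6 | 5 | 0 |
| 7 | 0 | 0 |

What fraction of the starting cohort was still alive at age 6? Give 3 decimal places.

l_6 = n_6/n_0 = 5/200 = 0.025 → 0.025

0.025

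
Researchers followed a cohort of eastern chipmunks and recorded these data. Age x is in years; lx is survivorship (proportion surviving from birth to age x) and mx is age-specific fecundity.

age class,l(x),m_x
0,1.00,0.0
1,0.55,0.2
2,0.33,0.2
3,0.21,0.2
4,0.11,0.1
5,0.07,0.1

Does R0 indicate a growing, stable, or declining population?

R0 = Σ lx·mx = 0 + 0.11 + 0.066 + 0.042 + 0.011 + 0.007 = 0.236
R0 < 1, so the population is declining.

declining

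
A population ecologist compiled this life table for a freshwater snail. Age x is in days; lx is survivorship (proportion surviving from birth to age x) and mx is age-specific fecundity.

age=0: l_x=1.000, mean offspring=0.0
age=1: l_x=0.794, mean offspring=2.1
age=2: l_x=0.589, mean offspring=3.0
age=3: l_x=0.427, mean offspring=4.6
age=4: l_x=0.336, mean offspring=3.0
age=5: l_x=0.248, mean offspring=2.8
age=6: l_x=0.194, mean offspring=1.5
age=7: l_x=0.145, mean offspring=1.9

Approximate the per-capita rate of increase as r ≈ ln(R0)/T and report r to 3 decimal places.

0.701

R0 = Σ lx·mx = 0 + 1.6674 + 1.767 + 1.9642 + 1.008 + 0.6944 + 0.291 + 0.2755 = 7.6675
Σ x·lx·mx = 22.2725; T = 22.2725/7.6675 = 2.90479…
r ≈ ln(R0)/T = ln(7.6675)/2.90479… = 0.70125… → 0.701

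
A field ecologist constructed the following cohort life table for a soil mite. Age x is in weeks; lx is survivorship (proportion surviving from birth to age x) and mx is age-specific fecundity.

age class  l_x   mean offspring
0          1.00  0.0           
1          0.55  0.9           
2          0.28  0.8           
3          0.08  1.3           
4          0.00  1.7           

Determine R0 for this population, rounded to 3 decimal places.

0.823

lx·mx by age: 0, 0.495, 0.224, 0.104, 0
R0 = Σ lx·mx = 0.823 → 0.823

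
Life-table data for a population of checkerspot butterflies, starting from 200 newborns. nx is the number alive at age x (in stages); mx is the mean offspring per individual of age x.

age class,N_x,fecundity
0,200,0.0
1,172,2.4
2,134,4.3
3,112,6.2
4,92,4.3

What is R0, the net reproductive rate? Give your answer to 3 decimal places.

10.395

lx = nx/n0 = nx/200: 1, 0.86, 0.67, 0.56, 0.46
lx·mx by age: 0, 2.064, 2.881, 3.472, 1.978
R0 = Σ lx·mx = 10.395 → 10.395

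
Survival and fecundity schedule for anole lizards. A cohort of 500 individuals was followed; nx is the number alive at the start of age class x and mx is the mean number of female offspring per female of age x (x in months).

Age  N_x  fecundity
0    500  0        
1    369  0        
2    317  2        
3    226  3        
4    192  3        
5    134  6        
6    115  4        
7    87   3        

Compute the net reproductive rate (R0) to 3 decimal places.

6.826

lx = nx/n0 = nx/500: 1, 0.738, 0.634, 0.452, 0.384, 0.268, 0.23, 0.174
lx·mx by age: 0, 0, 1.268, 1.356, 1.152, 1.608, 0.92, 0.522
R0 = Σ lx·mx = 6.826 → 6.826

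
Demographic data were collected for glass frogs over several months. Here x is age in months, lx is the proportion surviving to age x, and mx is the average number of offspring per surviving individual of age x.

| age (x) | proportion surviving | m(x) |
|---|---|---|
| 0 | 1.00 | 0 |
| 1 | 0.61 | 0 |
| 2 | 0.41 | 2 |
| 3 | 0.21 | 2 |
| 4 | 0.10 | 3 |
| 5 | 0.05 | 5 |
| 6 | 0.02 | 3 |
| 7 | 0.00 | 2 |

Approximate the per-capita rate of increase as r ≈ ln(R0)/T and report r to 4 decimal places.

R0 = Σ lx·mx = 0 + 0 + 0.82 + 0.42 + 0.3 + 0.25 + 0.06 + 0 = 1.85
Σ x·lx·mx = 5.71; T = 5.71/1.85 = 3.08649…
r ≈ ln(R0)/T = ln(1.85)/3.08649… = 0.199316… → 0.1993

0.1993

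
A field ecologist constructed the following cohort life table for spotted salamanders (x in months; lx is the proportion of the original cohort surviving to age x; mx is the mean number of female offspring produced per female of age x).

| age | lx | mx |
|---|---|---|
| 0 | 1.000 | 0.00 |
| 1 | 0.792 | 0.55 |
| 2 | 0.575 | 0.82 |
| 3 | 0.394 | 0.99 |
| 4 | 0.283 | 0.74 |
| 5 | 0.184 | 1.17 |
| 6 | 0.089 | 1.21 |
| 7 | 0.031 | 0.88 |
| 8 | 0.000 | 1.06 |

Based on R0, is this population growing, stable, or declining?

R0 = Σ lx·mx = 0 + 0.4356 + 0.4715 + 0.39006 + 0.20942 + 0.21528 + 0.10769 + 0.02728 + 0 = 1.85683
R0 > 1, so the population is growing.

growing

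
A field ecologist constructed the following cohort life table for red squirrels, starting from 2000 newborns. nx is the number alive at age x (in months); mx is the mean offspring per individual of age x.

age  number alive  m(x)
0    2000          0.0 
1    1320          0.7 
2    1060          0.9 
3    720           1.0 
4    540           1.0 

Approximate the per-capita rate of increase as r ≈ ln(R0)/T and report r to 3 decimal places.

lx = nx/n0 = nx/2000: 1, 0.66, 0.53, 0.36, 0.27
R0 = Σ lx·mx = 0 + 0.462 + 0.477 + 0.36 + 0.27 = 1.569
Σ x·lx·mx = 3.576; T = 3.576/1.569 = 2.27916…
r ≈ ln(R0)/T = ln(1.569)/2.27916… = 0.19763… → 0.198

0.198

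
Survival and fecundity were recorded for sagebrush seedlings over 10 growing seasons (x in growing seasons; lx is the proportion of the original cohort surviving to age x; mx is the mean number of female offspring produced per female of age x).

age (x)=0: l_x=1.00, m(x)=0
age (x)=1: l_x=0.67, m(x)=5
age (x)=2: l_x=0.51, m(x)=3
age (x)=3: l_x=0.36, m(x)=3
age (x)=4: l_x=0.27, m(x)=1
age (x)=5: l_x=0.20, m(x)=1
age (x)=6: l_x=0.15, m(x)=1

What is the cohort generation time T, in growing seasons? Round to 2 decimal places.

1.92

lx·mx: 0, 3.35, 1.53, 1.08, 0.27, 0.2, 0.15 → R0 = 6.58
x·lx·mx: 0, 3.35, 3.06, 3.24, 1.08, 1, 0.9 → Σ = 12.63
T = 12.63 / 6.58 = 1.919453… → 1.92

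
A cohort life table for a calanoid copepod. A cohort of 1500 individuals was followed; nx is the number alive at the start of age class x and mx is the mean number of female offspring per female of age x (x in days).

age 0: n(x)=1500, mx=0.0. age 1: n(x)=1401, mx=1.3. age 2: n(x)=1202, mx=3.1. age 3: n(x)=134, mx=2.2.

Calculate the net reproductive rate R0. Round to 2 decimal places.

lx = nx/n0 = nx/1500: 1, 0.934, 0.80133…, 0.08933…
lx·mx by age: 0, 1.2142, 2.484133…, 0.196533…
R0 = Σ lx·mx = 3.894867… → 3.89

3.89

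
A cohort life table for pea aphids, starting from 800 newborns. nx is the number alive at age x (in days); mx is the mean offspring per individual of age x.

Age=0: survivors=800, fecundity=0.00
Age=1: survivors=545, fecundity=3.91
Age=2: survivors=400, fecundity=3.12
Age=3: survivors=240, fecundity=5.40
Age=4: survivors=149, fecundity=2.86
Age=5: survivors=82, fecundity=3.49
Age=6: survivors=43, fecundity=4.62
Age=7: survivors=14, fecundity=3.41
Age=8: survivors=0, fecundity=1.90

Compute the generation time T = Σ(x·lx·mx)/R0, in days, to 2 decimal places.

2.34

lx = nx/n0 = nx/800: 1, 0.68125, 0.5, 0.3, 0.18625, 0.1025, 0.05375, 0.0175, 0
lx·mx: 0, 2.663688…, 1.56, 1.62, 0.532675…, 0.357725, 0.248325…, 0.059675, 0 → R0 = 7.042088…
x·lx·mx: 0, 2.663688…, 3.12, 4.86, 2.1307…, 1.788625, 1.48995…, 0.417725, 0 → Σ = 16.470688…
T = 16.470688… / 7.042088… = 2.338893… → 2.34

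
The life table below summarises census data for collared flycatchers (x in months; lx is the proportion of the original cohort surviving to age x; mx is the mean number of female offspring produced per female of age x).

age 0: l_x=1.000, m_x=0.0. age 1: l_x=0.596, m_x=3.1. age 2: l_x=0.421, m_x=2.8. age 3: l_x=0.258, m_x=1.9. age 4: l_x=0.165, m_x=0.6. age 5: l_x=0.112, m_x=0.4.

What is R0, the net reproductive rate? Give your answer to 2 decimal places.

3.66

lx·mx by age: 0, 1.8476, 1.1788, 0.4902, 0.099, 0.0448
R0 = Σ lx·mx = 3.6604 → 3.66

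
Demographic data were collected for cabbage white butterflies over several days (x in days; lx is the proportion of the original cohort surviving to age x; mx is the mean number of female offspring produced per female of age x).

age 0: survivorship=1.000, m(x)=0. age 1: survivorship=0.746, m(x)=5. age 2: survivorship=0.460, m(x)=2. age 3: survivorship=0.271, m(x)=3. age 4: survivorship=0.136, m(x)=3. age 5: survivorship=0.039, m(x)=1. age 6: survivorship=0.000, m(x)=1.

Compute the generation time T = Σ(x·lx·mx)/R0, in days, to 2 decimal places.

1.66

lx·mx: 0, 3.73, 0.92, 0.813, 0.408, 0.039, 0 → R0 = 5.91
x·lx·mx: 0, 3.73, 1.84, 2.439, 1.632, 0.195, 0 → Σ = 9.836
T = 9.836 / 5.91 = 1.664298… → 1.66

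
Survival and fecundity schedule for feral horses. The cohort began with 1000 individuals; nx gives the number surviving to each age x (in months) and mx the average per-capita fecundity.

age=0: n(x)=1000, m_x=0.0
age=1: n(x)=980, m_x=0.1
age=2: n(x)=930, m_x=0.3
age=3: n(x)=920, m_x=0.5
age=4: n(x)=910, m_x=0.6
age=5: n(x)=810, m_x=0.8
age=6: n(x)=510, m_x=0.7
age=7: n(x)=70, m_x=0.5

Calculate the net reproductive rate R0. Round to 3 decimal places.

2.423

lx = nx/n0 = nx/1000: 1, 0.98, 0.93, 0.92, 0.91, 0.81, 0.51, 0.07
lx·mx by age: 0, 0.098, 0.279, 0.46, 0.546, 0.648, 0.357, 0.035
R0 = Σ lx·mx = 2.423 → 2.423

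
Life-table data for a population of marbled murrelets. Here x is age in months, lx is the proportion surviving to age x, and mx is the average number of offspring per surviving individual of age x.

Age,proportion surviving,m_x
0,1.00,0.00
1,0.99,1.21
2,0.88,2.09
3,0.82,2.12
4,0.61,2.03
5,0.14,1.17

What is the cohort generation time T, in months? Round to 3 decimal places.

2.568

lx·mx: 0, 1.1979, 1.8392, 1.7384, 1.2383, 0.1638 → R0 = 6.1776
x·lx·mx: 0, 1.1979, 3.6784, 5.2152, 4.9532, 0.819 → Σ = 15.8637
T = 15.8637 / 6.1776 = 2.567939… → 2.568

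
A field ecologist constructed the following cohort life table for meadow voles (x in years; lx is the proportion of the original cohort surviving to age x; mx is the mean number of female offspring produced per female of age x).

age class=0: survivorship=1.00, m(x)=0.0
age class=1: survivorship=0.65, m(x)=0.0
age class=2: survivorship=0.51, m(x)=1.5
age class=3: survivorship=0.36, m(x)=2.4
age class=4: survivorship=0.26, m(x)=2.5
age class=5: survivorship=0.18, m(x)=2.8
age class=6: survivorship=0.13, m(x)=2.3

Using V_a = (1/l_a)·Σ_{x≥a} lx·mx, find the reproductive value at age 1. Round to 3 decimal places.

lx·mx for x ≥ 1: 0, 0.765, 0.864, 0.65, 0.504, 0.299 → sum = 3.082
V_1 = 3.082 / l_1 = 3.082 / 0.65 = 4.741538… → 4.742

4.742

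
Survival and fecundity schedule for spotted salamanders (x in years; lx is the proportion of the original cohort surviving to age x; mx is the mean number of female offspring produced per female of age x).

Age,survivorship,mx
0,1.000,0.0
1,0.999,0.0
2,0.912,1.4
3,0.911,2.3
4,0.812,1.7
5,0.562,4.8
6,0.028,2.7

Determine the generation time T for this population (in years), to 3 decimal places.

3.761

lx·mx: 0, 0, 1.2768, 2.0953, 1.3804, 2.6976, 0.0756 → R0 = 7.5257
x·lx·mx: 0, 0, 2.5536, 6.2859, 5.5216, 13.488, 0.4536 → Σ = 28.3027
T = 28.3027 / 7.5257 = 3.760806… → 3.761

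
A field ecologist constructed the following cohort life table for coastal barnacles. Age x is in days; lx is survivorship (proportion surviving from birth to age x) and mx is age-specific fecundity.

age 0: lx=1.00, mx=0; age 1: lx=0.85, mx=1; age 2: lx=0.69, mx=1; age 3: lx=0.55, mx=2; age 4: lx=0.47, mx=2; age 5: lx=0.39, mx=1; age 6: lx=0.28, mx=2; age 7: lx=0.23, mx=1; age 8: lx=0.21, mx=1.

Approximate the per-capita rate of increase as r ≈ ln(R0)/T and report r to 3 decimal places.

R0 = Σ lx·mx = 0 + 0.85 + 0.69 + 1.1 + 0.94 + 0.39 + 0.56 + 0.23 + 0.21 = 4.97
Σ x·lx·mx = 17.89; T = 17.89/4.97 = 3.5996…
r ≈ ln(R0)/T = ln(4.97)/3.5996… = 0.44544… → 0.445

0.445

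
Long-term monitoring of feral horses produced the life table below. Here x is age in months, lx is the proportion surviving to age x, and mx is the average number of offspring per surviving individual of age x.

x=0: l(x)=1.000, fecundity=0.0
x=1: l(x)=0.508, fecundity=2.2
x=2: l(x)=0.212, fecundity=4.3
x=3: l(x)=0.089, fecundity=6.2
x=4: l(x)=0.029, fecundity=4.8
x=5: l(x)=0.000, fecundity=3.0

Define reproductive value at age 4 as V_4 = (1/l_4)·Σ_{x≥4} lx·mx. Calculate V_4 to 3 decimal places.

lx·mx for x ≥ 4: 0.1392, 0 → sum = 0.1392
V_4 = 0.1392 / l_4 = 0.1392 / 0.029 = 4.8 → 4.800

4.800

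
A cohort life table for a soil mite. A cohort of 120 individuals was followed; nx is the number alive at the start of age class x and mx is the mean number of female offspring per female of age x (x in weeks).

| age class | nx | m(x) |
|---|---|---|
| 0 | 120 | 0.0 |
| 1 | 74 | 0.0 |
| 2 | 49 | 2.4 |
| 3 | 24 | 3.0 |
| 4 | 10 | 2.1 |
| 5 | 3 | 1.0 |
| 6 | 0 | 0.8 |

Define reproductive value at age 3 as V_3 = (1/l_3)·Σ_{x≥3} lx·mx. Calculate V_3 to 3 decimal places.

4.000

lx = nx/n0 = nx/120: 1, 0.61667…, 0.40833…, 0.2, 0.08333…, 0.025, 0
lx·mx for x ≥ 3: 0.6, 0.175…, 0.025, 0 → sum = 0.8…
V_3 = 0.8… / l_3 = 0.8… / 0.2 = 4… → 4.000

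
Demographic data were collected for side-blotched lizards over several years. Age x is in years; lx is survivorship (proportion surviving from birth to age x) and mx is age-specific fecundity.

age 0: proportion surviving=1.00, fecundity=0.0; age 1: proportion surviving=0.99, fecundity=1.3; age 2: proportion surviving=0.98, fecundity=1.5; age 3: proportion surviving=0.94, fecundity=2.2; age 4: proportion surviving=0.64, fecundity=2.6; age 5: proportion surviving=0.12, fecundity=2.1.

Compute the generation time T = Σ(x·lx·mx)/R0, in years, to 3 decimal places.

lx·mx: 0, 1.287, 1.47, 2.068, 1.664, 0.252 → R0 = 6.741
x·lx·mx: 0, 1.287, 2.94, 6.204, 6.656, 1.26 → Σ = 18.347
T = 18.347 / 6.741 = 2.721703… → 2.722

2.722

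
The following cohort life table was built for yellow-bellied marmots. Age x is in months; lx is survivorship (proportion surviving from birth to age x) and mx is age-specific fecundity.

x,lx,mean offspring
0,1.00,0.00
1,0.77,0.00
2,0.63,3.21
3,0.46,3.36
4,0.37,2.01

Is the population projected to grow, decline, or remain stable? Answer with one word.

R0 = Σ lx·mx = 0 + 0 + 2.0223 + 1.5456 + 0.7437 = 4.3116
R0 > 1, so the population is growing.

growing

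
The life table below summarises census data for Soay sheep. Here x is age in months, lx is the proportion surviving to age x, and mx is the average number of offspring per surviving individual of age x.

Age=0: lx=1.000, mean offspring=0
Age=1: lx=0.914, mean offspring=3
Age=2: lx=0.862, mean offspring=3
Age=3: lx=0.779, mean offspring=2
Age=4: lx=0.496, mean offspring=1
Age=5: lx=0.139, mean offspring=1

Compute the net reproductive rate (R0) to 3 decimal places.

7.521

lx·mx by age: 0, 2.742, 2.586, 1.558, 0.496, 0.139
R0 = Σ lx·mx = 7.521 → 7.521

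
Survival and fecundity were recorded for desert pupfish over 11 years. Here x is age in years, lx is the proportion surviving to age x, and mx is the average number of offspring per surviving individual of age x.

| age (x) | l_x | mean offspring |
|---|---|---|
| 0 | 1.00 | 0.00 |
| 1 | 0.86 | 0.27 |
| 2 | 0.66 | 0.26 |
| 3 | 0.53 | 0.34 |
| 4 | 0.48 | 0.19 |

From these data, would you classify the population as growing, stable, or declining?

declining

R0 = Σ lx·mx = 0 + 0.2322 + 0.1716 + 0.1802 + 0.0912 = 0.6752
R0 < 1, so the population is declining.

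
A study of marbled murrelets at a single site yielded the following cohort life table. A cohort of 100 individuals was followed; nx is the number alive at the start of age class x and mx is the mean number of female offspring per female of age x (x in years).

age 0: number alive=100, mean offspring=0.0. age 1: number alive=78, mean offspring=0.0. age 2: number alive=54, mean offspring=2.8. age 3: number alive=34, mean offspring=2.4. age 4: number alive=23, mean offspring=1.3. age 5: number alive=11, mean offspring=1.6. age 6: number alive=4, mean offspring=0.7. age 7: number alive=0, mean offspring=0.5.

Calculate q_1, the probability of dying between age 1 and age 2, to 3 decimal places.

0.308

lx = nx/n0 = nx/100: 1, 0.78, 0.54, 0.34, 0.23, 0.11, 0.04, 0
q_1 = (l_1 − l_2) / l_1 = (0.78 − 0.54) / 0.78
     = 0.24 / 0.78 = 0.307692… → 0.308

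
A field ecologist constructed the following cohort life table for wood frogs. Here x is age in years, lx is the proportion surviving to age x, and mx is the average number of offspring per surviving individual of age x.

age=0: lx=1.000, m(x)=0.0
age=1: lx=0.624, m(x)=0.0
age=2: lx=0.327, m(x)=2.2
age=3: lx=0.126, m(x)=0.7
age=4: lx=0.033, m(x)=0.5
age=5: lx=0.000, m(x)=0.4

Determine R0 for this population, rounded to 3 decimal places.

0.824

lx·mx by age: 0, 0, 0.7194, 0.0882, 0.0165, 0
R0 = Σ lx·mx = 0.8241 → 0.824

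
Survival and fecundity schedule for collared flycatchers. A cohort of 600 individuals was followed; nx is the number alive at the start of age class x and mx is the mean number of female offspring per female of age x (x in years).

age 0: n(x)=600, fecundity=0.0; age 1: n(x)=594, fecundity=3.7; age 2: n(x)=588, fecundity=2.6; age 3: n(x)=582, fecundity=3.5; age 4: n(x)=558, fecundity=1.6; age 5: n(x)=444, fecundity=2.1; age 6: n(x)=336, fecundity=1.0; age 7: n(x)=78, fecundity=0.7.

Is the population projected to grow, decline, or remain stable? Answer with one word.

growing

lx = nx/n0 = nx/600: 1, 0.99, 0.98, 0.97, 0.93, 0.74, 0.56, 0.13
R0 = Σ lx·mx = 0 + 3.663 + 2.548 + 3.395 + 1.488 + 1.554 + 0.56 + 0.091 = 13.299
R0 > 1, so the population is growing.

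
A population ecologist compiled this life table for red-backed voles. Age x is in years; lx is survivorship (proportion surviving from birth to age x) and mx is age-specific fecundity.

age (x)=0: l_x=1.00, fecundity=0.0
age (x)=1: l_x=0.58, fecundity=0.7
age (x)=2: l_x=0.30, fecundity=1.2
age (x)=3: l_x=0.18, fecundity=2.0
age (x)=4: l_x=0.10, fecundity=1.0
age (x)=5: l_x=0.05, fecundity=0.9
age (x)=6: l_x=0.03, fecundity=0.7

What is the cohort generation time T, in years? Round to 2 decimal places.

2.29

lx·mx: 0, 0.406, 0.36, 0.36, 0.1, 0.045, 0.021 → R0 = 1.292
x·lx·mx: 0, 0.406, 0.72, 1.08, 0.4, 0.225, 0.126 → Σ = 2.957
T = 2.957 / 1.292 = 2.2887… → 2.29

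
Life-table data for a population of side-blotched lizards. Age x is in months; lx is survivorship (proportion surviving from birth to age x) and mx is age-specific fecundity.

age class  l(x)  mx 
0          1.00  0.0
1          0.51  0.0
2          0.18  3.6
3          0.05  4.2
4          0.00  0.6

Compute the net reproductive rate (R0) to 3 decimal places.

0.858

lx·mx by age: 0, 0, 0.648, 0.21, 0
R0 = Σ lx·mx = 0.858 → 0.858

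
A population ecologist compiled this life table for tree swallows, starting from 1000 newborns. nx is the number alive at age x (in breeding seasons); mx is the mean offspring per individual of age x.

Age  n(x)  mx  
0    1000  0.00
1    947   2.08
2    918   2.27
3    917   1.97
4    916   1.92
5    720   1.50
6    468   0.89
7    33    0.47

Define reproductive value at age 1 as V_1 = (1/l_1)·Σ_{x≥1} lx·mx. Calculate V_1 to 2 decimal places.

9.64

lx = nx/n0 = nx/1000: 1, 0.947, 0.918, 0.917, 0.916, 0.72, 0.468, 0.033
lx·mx for x ≥ 1: 1.96976, 2.08386, 1.80649, 1.75872, 1.08, 0.41652, 0.01551 → sum = 9.13086
V_1 = 9.13086 / l_1 = 9.13086 / 0.947 = 9.64188… → 9.64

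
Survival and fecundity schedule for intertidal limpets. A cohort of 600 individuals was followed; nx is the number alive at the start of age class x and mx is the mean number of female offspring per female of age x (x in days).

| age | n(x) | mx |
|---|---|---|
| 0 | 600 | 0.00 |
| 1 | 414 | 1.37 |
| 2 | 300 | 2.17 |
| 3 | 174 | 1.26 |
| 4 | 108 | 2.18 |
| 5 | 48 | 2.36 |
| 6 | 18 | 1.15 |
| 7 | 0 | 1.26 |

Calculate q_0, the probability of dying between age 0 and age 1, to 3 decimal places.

0.310

lx = nx/n0 = nx/600: 1, 0.69, 0.5, 0.29, 0.18, 0.08, 0.03, 0
q_0 = (l_0 − l_1) / l_0 = (1 − 0.69) / 1
     = 0.31 / 1 = 0.31 → 0.310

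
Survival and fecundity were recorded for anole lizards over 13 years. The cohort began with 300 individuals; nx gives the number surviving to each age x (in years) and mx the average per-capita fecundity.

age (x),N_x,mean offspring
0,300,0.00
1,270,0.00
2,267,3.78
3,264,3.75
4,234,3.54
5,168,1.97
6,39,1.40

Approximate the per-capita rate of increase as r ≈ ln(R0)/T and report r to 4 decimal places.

lx = nx/n0 = nx/300: 1, 0.9, 0.89, 0.88, 0.78, 0.56, 0.13
R0 = Σ lx·mx = 0 + 0 + 3.3642 + 3.3 + 2.7612 + 1.1032 + 0.182 = 10.7106
Σ x·lx·mx = 34.2812; T = 34.2812/10.7106 = 3.20068…
r ≈ ln(R0)/T = ln(10.7106)/3.20068… = 0.740853… → 0.7409

0.7409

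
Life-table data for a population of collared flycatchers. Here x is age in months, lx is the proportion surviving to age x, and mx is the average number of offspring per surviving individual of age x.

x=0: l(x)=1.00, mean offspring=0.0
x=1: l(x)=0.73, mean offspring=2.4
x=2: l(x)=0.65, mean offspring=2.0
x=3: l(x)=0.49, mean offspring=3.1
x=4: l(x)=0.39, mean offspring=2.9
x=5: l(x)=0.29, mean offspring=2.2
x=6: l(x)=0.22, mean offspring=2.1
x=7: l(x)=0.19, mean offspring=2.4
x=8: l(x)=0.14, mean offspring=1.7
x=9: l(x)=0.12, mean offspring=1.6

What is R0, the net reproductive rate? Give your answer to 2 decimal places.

7.69

lx·mx by age: 0, 1.752, 1.3, 1.519, 1.131, 0.638, 0.462, 0.456, 0.238, 0.192
R0 = Σ lx·mx = 7.688 → 7.69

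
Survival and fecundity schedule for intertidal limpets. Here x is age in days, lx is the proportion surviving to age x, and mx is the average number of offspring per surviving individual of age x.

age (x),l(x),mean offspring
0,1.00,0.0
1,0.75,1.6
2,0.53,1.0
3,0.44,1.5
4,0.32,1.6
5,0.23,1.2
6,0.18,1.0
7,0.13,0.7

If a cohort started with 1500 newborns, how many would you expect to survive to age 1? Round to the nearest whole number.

Expected survivors = N0 · l_1 = 1500 × 0.75 = 1125 → 1125

1125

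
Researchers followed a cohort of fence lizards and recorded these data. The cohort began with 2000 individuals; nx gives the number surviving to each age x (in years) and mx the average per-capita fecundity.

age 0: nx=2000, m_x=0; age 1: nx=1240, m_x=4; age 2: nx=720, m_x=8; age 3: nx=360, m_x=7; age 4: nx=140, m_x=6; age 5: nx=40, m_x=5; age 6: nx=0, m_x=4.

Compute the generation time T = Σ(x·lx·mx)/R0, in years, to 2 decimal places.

1.99

lx = nx/n0 = nx/2000: 1, 0.62, 0.36, 0.18, 0.07, 0.02, 0
lx·mx: 0, 2.48, 2.88, 1.26, 0.42, 0.1, 0 → R0 = 7.14
x·lx·mx: 0, 2.48, 5.76, 3.78, 1.68, 0.5, 0 → Σ = 14.2
T = 14.2 / 7.14 = 1.988796… → 1.99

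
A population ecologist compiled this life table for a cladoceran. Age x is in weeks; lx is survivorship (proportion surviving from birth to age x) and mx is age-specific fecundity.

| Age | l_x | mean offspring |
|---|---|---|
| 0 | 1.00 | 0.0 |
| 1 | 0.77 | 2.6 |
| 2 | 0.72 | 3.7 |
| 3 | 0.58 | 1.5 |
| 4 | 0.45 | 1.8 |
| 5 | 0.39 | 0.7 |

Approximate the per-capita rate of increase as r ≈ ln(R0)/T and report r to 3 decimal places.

0.860

R0 = Σ lx·mx = 0 + 2.002 + 2.664 + 0.87 + 0.81 + 0.273 = 6.619
Σ x·lx·mx = 14.545; T = 14.545/6.619 = 2.19746…
r ≈ ln(R0)/T = ln(6.619)/2.19746… = 0.86006… → 0.860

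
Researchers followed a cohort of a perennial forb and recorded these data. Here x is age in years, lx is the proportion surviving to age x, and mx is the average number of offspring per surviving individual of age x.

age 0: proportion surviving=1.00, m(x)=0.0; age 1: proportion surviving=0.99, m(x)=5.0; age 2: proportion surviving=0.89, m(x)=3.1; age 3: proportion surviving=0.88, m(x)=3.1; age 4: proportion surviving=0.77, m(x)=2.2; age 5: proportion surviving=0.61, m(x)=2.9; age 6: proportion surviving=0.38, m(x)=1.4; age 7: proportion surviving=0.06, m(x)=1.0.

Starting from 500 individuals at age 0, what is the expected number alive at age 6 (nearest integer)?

Expected survivors = N0 · l_6 = 500 × 0.38 = 190 → 190

190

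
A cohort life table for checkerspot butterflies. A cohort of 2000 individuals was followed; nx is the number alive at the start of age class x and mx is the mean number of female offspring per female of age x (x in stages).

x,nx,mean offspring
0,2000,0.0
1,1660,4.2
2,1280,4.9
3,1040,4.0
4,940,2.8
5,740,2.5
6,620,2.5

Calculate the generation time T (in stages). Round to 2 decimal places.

2.61

lx = nx/n0 = nx/2000: 1, 0.83, 0.64, 0.52, 0.47, 0.37, 0.31
lx·mx: 0, 3.486, 3.136, 2.08, 1.316, 0.925, 0.775 → R0 = 11.718
x·lx·mx: 0, 3.486, 6.272, 6.24, 5.264, 4.625, 4.65 → Σ = 30.537
T = 30.537 / 11.718 = 2.605991… → 2.61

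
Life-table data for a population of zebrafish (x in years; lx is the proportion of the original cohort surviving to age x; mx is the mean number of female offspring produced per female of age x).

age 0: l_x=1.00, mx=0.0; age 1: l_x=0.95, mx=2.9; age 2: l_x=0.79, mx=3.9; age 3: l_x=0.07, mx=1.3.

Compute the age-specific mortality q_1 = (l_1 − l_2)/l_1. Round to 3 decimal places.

0.168

q_1 = (l_1 − l_2) / l_1 = (0.95 − 0.79) / 0.95
     = 0.16 / 0.95 = 0.168421… → 0.168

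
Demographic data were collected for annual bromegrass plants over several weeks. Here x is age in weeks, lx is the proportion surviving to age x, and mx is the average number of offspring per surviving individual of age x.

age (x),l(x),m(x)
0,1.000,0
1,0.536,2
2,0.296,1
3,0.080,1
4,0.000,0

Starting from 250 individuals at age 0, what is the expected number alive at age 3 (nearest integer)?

Expected survivors = N0 · l_3 = 250 × 0.080 = 20 → 20

20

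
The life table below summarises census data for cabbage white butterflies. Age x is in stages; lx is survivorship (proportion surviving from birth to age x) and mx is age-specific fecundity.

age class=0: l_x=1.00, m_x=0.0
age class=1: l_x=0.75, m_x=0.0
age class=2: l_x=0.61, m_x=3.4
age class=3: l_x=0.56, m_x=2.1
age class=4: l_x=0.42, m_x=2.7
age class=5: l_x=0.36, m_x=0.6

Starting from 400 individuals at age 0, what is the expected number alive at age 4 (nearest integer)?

Expected survivors = N0 · l_4 = 400 × 0.42 = 168 → 168

168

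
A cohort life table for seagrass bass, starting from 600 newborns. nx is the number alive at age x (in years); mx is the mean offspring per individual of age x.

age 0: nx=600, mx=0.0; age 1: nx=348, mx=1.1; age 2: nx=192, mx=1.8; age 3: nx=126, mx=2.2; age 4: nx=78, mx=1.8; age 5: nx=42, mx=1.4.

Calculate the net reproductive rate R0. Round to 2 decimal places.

2.01

lx = nx/n0 = nx/600: 1, 0.58, 0.32, 0.21, 0.13, 0.07
lx·mx by age: 0, 0.638, 0.576, 0.462, 0.234, 0.098
R0 = Σ lx·mx = 2.008 → 2.01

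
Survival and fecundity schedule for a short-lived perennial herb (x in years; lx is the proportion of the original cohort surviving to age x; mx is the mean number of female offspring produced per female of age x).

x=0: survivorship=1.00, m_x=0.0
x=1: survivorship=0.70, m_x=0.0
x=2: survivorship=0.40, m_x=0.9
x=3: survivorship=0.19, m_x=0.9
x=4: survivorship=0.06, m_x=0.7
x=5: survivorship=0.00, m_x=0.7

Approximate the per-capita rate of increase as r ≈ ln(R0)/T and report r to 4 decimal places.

R0 = Σ lx·mx = 0 + 0 + 0.36 + 0.171 + 0.042 + 0 = 0.573
Σ x·lx·mx = 1.401; T = 1.401/0.573 = 2.44503…
r ≈ ln(R0)/T = ln(0.573)/2.44503… = -0.227756… → -0.2278

-0.2278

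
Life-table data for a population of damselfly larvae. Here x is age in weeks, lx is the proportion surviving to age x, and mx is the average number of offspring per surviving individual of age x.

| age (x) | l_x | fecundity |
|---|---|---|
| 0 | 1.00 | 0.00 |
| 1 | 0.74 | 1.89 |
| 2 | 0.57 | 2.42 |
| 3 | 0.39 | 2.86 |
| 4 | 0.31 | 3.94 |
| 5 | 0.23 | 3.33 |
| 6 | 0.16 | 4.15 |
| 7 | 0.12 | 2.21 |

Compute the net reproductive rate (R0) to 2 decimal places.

6.81

lx·mx by age: 0, 1.3986, 1.3794, 1.1154, 1.2214, 0.7659, 0.664, 0.2652
R0 = Σ lx·mx = 6.8099 → 6.81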